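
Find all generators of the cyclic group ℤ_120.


g generates ℤ_n iff gcd(g,n) = 1
Prime factors of 120: 2, 3, 5
Generators are g ∈ {1,...,119} not divisible by any of these primes.
Generators: {1, 7, 11, 13, 17, 19, 23, 29, 31, 37, 41, 43, 47, 49, 53, 59, 61, 67, 71, 73, 77, 79, 83, 89, 91, 97, 101, 103, 107, 109, 113, 119}
Number of generators = φ(120) = 32

Generators of ℤ_120 = {1, 7, 11, 13, 17, 19, 23, 29, 31, 37, 41, 43, 47, 49, 53, 59, 61, 67, 71, 73, 77, 79, 83, 89, 91, 97, 101, 103, 107, 109, 113, 119}


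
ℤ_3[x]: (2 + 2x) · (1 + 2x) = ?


Expand and collect like terms; reduce coefficients mod 3:
x^0: 2·1 = 2 ≡ 2 (mod 3)
x^1: 2·2 + 2·1 = 6 ≡ 0 (mod 3)
x^2: 2·2 = 4 ≡ 1 (mod 3)
Result: 2 + x^2

f · g = 2 + x^2


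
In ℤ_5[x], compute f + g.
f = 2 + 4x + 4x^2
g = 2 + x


Add coefficients mod 5:
x^0: 2 + 2 = 4 (mod 5)
x^1: 4 + 1 = 0 (mod 5)
x^2: 4 + 0 = 4 (mod 5)
Result: 4 + 4x^2

f + g = 4 + 4x^2


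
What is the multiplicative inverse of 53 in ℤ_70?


Use the extended Euclidean algorithm to write 1 = 53·s + 70·t; then s mod 70 is the inverse.
Euclidean algorithm:
  53 = 0·70 + 53
  70 = 1·53 + 17
  53 = 3·17 + 2
  17 = 8·2 + 1
  2 = 2·1 + 0
gcd(53,70) = 1
Back-substitution gives: 53·(-33) + 70·(25) = 1
So 53⁻¹ ≡ -33 ≡ 37 (mod 70)
Check: 53 × 37 = 1961 ≡ 1 (mod 70) ✓

53⁻¹ ≡ 37 (mod 70)


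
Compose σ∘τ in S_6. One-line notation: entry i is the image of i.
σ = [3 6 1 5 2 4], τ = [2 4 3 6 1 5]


σ∘τ: apply τ first, then σ
1 →τ 2 →σ 6
2 →τ 4 →σ 5
3 →τ 3 →σ 1
4 →τ 6 →σ 4
5 →τ 1 →σ 3
6 →τ 5 →σ 2

σ∘τ = [6 5 1 4 3 2]


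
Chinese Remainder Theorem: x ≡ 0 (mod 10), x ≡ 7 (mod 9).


m₁ = 10, m₂ = 9, gcd = 1, so CRT applies. M = m₁·m₂ = 90
Let M₁ = M/m₁ = 9, M₂ = M/m₂ = 10
Find y₁ ≡ M₁⁻¹ (mod m₁): 9⁻¹ ≡ 9 (mod 10)
Find y₂ ≡ M₂⁻¹ (mod m₂): 10⁻¹ ≡ 1 (mod 9)
x = a₁·M₁·y₁ + a₂·M₂·y₂ = 0·9·9 + 7·10·1 = 70
Reduce mod 90: x ≡ 70
Check: 70 mod 10 = 0 ✓, 70 mod 9 = 7 ✓

x ≡ 70 (mod 90)


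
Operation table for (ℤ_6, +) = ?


Elements: {0, 1, 2, 3, 4, 5}
Operation: addition mod 6
Entry (a, b) = (a + b) mod 6

Cayley table:
  | 0 | 1 | 2 | 3 | 4 | 5
0 | 0 | 1 | 2 | 3 | 4 | 5
1 | 1 | 2 | 3 | 4 | 5 | 0
2 | 2 | 3 | 4 | 5 | 0 | 1
3 | 3 | 4 | 5 | 0 | 1 | 2
4 | 4 | 5 | 0 | 1 | 2 | 3
5 | 5 | 0 | 1 | 2 | 3 | 4


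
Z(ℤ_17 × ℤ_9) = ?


Z(G) = {g ∈ G | gx = xg for all x ∈ G}
Direct product of abelian groups is abelian, so Z(G) = G

Z(ℤ_17 × ℤ_9) = ℤ_17 × ℤ_9


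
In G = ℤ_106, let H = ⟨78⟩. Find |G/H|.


|⟨78⟩| = n / gcd(78, 106) = 106 / 2 = 53
H is normal (ℤ_106 is abelian).
|G/H| = |G| / |H| = 106 / 53 = 2

|G/H| = 2


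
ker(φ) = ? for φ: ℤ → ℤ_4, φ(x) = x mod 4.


Kernel = preimage of identity
ker(φ) = {x ∈ ℤ : x ≡ 0 (mod 4)} = 4ℤ = {0, ±4, ±8, ...}

ker(φ) = 4ℤ


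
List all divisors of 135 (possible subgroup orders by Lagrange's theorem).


Lagrange's theorem: |H| divides |G|
|G| = 135
Divisors of 135: 1, 3, 5, 9, 15, 27, 45, 135

Possible subgroup orders: {1, 3, 5, 9, 15, 27, 45, 135}


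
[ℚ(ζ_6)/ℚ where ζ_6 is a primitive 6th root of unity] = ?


[ℚ(ζ_n):ℚ] = deg Φ_n(x) = φ(n). Here φ(6) = 2

[ℚ(ζ_6)/ℚ where ζ_6 is a primitive 6th root of unity] = 2


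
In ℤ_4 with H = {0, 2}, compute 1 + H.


1 + H = {1 + h (mod 4) : h ∈ H}
1+0=1, 1+2=3

1 + H = {1, 3}


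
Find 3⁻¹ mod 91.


Use the extended Euclidean algorithm to write 1 = 3·s + 91·t; then s mod 91 is the inverse.
Euclidean algorithm:
  3 = 0·91 + 3
  91 = 30·3 + 1
  3 = 3·1 + 0
gcd(3,91) = 1
Back-substitution gives: 3·(-30) + 91·(1) = 1
So 3⁻¹ ≡ -30 ≡ 61 (mod 91)
Check: 3 × 61 = 183 ≡ 1 (mod 91) ✓

3⁻¹ ≡ 61 (mod 91)


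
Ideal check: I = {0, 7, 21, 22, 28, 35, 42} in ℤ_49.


Check ideal conditions for I = {0, 7, 21, 22, 28, 35, 42} in ℤ_49:
(1) I is an additive subgroup? No
(2) For r ∈ ℤ_49 and a ∈ I: r·a ∈ I? No  [counterexample: r=2, a=7, r·a mod 49 = 14 ∉ I]

No, I is not an ideal of ℤ_49


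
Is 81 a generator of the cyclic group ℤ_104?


g generates ℤ_n iff gcd(g, n) = 1
gcd(81, 104) = 1
Since gcd = 1, 81 is a generator.

Yes, 81 generates ℤ_104


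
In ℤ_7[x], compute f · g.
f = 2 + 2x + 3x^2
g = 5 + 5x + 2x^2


Expand and collect like terms; reduce coefficients mod 7:
x^0: 2·5 = 10 ≡ 3 (mod 7)
x^1: 2·5 + 2·5 = 20 ≡ 6 (mod 7)
x^2: 2·2 + 2·5 + 3·5 = 29 ≡ 1 (mod 7)
x^3: 2·2 + 3·5 = 19 ≡ 5 (mod 7)
x^4: 3·2 = 6 ≡ 6 (mod 7)
Result: 3 + 6x + x^2 + 5x^3 + 6x^4

f · g = 3 + 6x + x^2 + 5x^3 + 6x^4


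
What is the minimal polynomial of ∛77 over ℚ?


∛77 satisfies x³ - 77 = 0, irreducible over ℚ (no rational root; 77 is not a perfect cube)

Minimal polynomial: x³ - 77


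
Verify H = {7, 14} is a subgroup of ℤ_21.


Subgroup test for H = {7, 14} in (ℤ_21, +):
(1) 0 ∈ H? No
(2) Closure: for all a,b ∈ H, (a+b) mod 21 ∈ H? No  [counterexample: 7 + 14 = 0 ∉ H]
(3) Inverses: for all a ∈ H, -a mod 21 ∈ H? Yes

No, H is not a subgroup of ℤ_21


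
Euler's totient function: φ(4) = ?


φ(n) = count of k ∈ {1,...,n} with gcd(k,n)=1
Coprimes to 4: {1, 3}
Count: 2

φ(4) = 2


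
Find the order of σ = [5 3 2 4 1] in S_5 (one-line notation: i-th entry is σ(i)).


Cycle decomposition: (1 5) (2 3)
Cycle lengths: 2, 2
Order = lcm(2, 2) = 2

ord(σ) = 2


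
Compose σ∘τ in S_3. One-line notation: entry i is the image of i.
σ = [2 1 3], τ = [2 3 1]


σ∘τ: apply τ first, then σ
1 →τ 2 →σ 1
2 →τ 3 →σ 3
3 →τ 1 →σ 2

σ∘τ = [1 3 2]


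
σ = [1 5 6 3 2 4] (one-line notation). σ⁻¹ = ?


To find σ⁻¹, swap domain and range:
σ(1) = 1 → σ⁻¹(1) = 1
σ(2) = 5 → σ⁻¹(5) = 2
σ(3) = 6 → σ⁻¹(6) = 3
σ(4) = 3 → σ⁻¹(3) = 4
σ(5) = 2 → σ⁻¹(2) = 5
σ(6) = 4 → σ⁻¹(4) = 6

σ⁻¹ = [1 5 4 6 2 3]


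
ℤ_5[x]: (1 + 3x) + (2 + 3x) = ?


Add coefficients mod 5:
x^0: 1 + 2 = 3 (mod 5)
x^1: 3 + 3 = 1 (mod 5)
Result: 3 + x

f + g = 3 + x


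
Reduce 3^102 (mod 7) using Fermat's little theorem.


Fermat's little theorem: if p is prime and gcd(a,p)=1, then a^(p-1) ≡ 1 (mod p)
p = 7 is prime, gcd(3,7) = 1
Reduce exponent: 102 mod 6 = 0
So 3^102 ≡ 3^0 (mod 7)
3^0 = 1

3^102 ≡ 1 (mod 7)


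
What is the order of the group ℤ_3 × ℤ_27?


|A × B| = |A| · |B|
|ℤ_3 × ℤ_27| = 3 × 27 = 81

|ℤ_3 × ℤ_27| = 81


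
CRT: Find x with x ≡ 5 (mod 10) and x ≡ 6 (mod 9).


m₁ = 10, m₂ = 9, gcd = 1, so CRT applies. M = m₁·m₂ = 90
Let M₁ = M/m₁ = 9, M₂ = M/m₂ = 10
Find y₁ ≡ M₁⁻¹ (mod m₁): 9⁻¹ ≡ 9 (mod 10)
Find y₂ ≡ M₂⁻¹ (mod m₂): 10⁻¹ ≡ 1 (mod 9)
x = a₁·M₁·y₁ + a₂·M₂·y₂ = 5·9·9 + 6·10·1 = 465
Reduce mod 90: x ≡ 15
Check: 15 mod 10 = 5 ✓, 15 mod 9 = 6 ✓

x ≡ 15 (mod 90)


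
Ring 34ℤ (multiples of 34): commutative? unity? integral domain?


34ℤ is a commutative ring under +,× but has no multiplicative identity (1 ∉ 34ℤ); it has no zero divisors, but without unity it is not an integral domain
Commutative: Yes
Integral domain: No
Has unity: No

34ℤ (multiples of 34): Commutative=Yes, Unity=No


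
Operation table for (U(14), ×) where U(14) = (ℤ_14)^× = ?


Elements: {1, 3, 5, 9, 11, 13}
Operation: multiplication mod 14
Entry (a, b) = (a × b) mod 14

Cayley table:
   |  1 |  3 |  5 |  9 | 11 | 13
 1 |  1 |  3 |  5 |  9 | 11 | 13
 3 |  3 |  9 |  1 | 13 |  5 | 11
 5 |  5 |  1 | 11 |  3 | 13 |  9
 9 |  9 | 13 |  3 | 11 |  1 |  5
11 | 11 |  5 | 13 |  1 |  9 |  3
13 | 13 | 11 |  9 |  5 |  3 |  1


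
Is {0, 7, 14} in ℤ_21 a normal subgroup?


H = {0, 7, 14} in ℤ_21
ℤ_21 is abelian; every subgroup of an abelian group is normal

Yes, normal subgroup


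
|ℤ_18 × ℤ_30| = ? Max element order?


|ℤ_18 × ℤ_30| = 18 × 30 = 540
Max element order = lcm(18,30) = 90
Cyclic? No (gcd=6)

|ℤ_18×ℤ_30| = 540, max element order = 90


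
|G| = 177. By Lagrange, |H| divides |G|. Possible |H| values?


Lagrange's theorem: |H| divides |G|
|G| = 177
Divisors of 177: 1, 3, 59, 177

Possible subgroup orders: {1, 3, 59, 177}


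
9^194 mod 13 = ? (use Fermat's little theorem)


Fermat's little theorem: if p is prime and gcd(a,p)=1, then a^(p-1) ≡ 1 (mod p)
p = 13 is prime, gcd(9,13) = 1
Reduce exponent: 194 mod 12 = 2
So 9^194 ≡ 9^2 (mod 13)
9^2 mod 13 = 3

9^194 ≡ 3 (mod 13)


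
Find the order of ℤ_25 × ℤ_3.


|A × B| = |A| · |B|
|ℤ_25 × ℤ_3| = 25 × 3 = 75

|ℤ_25 × ℤ_3| = 75


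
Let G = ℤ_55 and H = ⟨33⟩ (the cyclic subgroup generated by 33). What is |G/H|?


|⟨33⟩| = n / gcd(33, 55) = 55 / 11 = 5
H is normal (ℤ_55 is abelian).
|G/H| = |G| / |H| = 55 / 5 = 11

|G/H| = 11


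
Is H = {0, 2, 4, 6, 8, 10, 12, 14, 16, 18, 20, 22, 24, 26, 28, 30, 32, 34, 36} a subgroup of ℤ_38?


Subgroup test for H = {0, 2, 4, 6, 8, 10, 12, 14, 16, 18, 20, 22, 24, 26, 28, 30, 32, 34, 36} in (ℤ_38, +):
(1) 0 ∈ H? Yes
(2) Closure: for all a,b ∈ H, (a+b) mod 38 ∈ H? Yes
(3) Inverses: for all a ∈ H, -a mod 38 ∈ H? Yes

Yes, H is a subgroup of ℤ_38


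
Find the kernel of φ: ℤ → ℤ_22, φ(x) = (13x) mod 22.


Kernel = preimage of identity
ker(φ) = {x ∈ ℤ : 13x ≡ 0 (mod 22)}. gcd(13,22) = 1, so 13x ≡ 0 (mod 22) ⟺ x ≡ 0 (mod 22/1 = 22). Hence ker(φ) = 22ℤ

ker(φ) = 22ℤ


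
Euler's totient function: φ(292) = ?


Factor n: 292 = 2^2 × 73
φ(n) = n · ∏(1 - 1/p) over distinct primes p | n
φ(292) = 292 · (1 - 1/2) · (1 - 1/73) = 144

φ(292) = 144


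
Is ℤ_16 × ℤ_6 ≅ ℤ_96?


Comparing ℤ_16 × ℤ_6 and ℤ_96:
gcd(16,6) = 2 ≠ 1. Max element order in ℤ_16×ℤ_6 is lcm(16,6) = 48 < 96, so it has no element of order 96

No, ℤ_16 × ℤ_6 ≇ ℤ_96


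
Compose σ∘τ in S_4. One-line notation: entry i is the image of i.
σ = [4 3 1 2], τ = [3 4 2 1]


σ∘τ: apply τ first, then σ
1 →τ 3 →σ 1
2 →τ 4 →σ 2
3 →τ 2 →σ 3
4 →τ 1 →σ 4

σ∘τ = [1 2 3 4]


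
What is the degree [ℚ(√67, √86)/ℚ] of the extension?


[ℚ(√67,√86):ℚ] = [ℚ(√67,√86):ℚ(√67)]·[ℚ(√67):ℚ] = 2·2 = 4

[ℚ(√67, √86)/ℚ] = 4


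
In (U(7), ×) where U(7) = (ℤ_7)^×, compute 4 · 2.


Operation: multiplication mod 7
4 · 2 = (a × b) mod 7 with a = 4, b = 2

4 · 2 = 1


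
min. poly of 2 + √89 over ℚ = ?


Let α = 2 + √89. Then α - 2 = √89, so (α - 2)² = 89, giving α² - 4α - 85 = 0. Degree 2 and α ∉ ℚ, so this is the minimal polynomial.

Minimal polynomial: x² - 4x - 85


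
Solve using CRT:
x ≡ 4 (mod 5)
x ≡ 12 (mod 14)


m₁ = 5, m₂ = 14, gcd = 1, so CRT applies. M = m₁·m₂ = 70
Let M₁ = M/m₁ = 14, M₂ = M/m₂ = 5
Find y₁ ≡ M₁⁻¹ (mod m₁): 14⁻¹ ≡ 4 (mod 5)
Find y₂ ≡ M₂⁻¹ (mod m₂): 5⁻¹ ≡ 3 (mod 14)
x = a₁·M₁·y₁ + a₂·M₂·y₂ = 4·14·4 + 12·5·3 = 404
Reduce mod 70: x ≡ 54
Check: 54 mod 5 = 4 ✓, 54 mod 14 = 12 ✓

x ≡ 54 (mod 70)


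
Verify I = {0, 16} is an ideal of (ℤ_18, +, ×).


Check ideal conditions for I = {0, 16} in ℤ_18:
(1) I is an additive subgroup? No
(2) For r ∈ ℤ_18 and a ∈ I: r·a ∈ I? No  [counterexample: r=2, a=16, r·a mod 18 = 14 ∉ I]

No, I is not an ideal of ℤ_18


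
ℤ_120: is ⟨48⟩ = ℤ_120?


g generates ℤ_n iff gcd(g, n) = 1
gcd(48, 120) = 24
Since gcd = 24 ≠ 1, ⟨48⟩ has order 5 < 120, so 48 is not a generator.

No, 48 does not generate ℤ_120


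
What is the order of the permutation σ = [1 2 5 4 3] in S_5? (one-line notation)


Cycle decomposition: (3 5)
Cycle lengths: 2
Order = lcm(2) = 2

ord(σ) = 2


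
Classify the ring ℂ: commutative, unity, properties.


ℂ is a field: commutative, has unity, every nonzero element is a unit (hence an integral domain)
Commutative: Yes
Integral domain: Yes
Has unity: Yes

ℂ: Commutative=Yes, Unity=Yes


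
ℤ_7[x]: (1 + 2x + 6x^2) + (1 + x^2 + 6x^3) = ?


Add coefficients mod 7:
x^0: 1 + 1 = 2 (mod 7)
x^1: 2 + 0 = 2 (mod 7)
x^2: 6 + 1 = 0 (mod 7)
x^3: 0 + 6 = 6 (mod 7)
Result: 2 + 2x + 6x^3

f + g = 2 + 2x + 6x^3


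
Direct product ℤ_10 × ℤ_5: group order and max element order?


|ℤ_10 × ℤ_5| = 10 × 5 = 50
Max element order = lcm(10,5) = 10
Cyclic? No (gcd=5)

|ℤ_10×ℤ_5| = 50, max element order = 10


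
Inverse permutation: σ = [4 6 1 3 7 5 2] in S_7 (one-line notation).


To find σ⁻¹, swap domain and range:
σ(1) = 4 → σ⁻¹(4) = 1
σ(2) = 6 → σ⁻¹(6) = 2
σ(3) = 1 → σ⁻¹(1) = 3
σ(4) = 3 → σ⁻¹(3) = 4
σ(5) = 7 → σ⁻¹(7) = 5
σ(6) = 5 → σ⁻¹(5) = 6
σ(7) = 2 → σ⁻¹(2) = 7

σ⁻¹ = [3 7 4 1 6 2 5]


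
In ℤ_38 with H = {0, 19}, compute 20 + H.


20 + H = {20 + h (mod 38) : h ∈ H}
20+0=20, 20+19=1
20 + H = {1, 20} = 1 + H

20 + H = {1, 20}


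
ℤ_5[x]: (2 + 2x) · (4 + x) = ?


Expand and collect like terms; reduce coefficients mod 5:
x^0: 2·4 = 8 ≡ 3 (mod 5)
x^1: 2·1 + 2·4 = 10 ≡ 0 (mod 5)
x^2: 2·1 = 2 ≡ 2 (mod 5)
Result: 3 + 2x^2

f · g = 3 + 2x^2


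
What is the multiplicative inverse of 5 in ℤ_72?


Use the extended Euclidean algorithm to write 1 = 5·s + 72·t; then s mod 72 is the inverse.
Euclidean algorithm:
  5 = 0·72 + 5
  72 = 14·5 + 2
  5 = 2·2 + 1
  2 = 2·1 + 0
gcd(5,72) = 1
Back-substitution gives: 5·(29) + 72·(-2) = 1
So 5⁻¹ ≡ 29 ≡ 29 (mod 72)
Check: 5 × 29 = 145 ≡ 1 (mod 72) ✓

5⁻¹ ≡ 29 (mod 72)


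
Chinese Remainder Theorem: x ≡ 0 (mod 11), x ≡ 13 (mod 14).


m₁ = 11, m₂ = 14, gcd = 1, so CRT applies. M = m₁·m₂ = 154
Let M₁ = M/m₁ = 14, M₂ = M/m₂ = 11
Find y₁ ≡ M₁⁻¹ (mod m₁): 14⁻¹ ≡ 4 (mod 11)
Find y₂ ≡ M₂⁻¹ (mod m₂): 11⁻¹ ≡ 9 (mod 14)
x = a₁·M₁·y₁ + a₂·M₂·y₂ = 0·14·4 + 13·11·9 = 1287
Reduce mod 154: x ≡ 55
Check: 55 mod 11 = 0 ✓, 55 mod 14 = 13 ✓

x ≡ 55 (mod 154)


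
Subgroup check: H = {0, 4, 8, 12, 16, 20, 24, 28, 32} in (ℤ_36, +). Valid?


Subgroup test for H = {0, 4, 8, 12, 16, 20, 24, 28, 32} in (ℤ_36, +):
(1) 0 ∈ H? Yes
(2) Closure: for all a,b ∈ H, (a+b) mod 36 ∈ H? Yes
(3) Inverses: for all a ∈ H, -a mod 36 ∈ H? Yes

Yes, H is a subgroup of ℤ_36


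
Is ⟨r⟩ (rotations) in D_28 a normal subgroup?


H = ⟨r⟩ (rotations) in D_28
The rotation subgroup ⟨r⟩ has index 2 in D_28, so it is normal

Yes, normal subgroup


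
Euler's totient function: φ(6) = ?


φ(n) = count of k ∈ {1,...,n} with gcd(k,n)=1
Coprimes to 6: {1, 5}
Count: 2

φ(6) = 2


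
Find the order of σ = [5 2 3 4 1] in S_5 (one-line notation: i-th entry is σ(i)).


Cycle decomposition: (1 5)
Cycle lengths: 2
Order = lcm(2) = 2

ord(σ) = 2


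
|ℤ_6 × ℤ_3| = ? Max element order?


|ℤ_6 × ℤ_3| = 6 × 3 = 18
Max element order = lcm(6,3) = 6
Cyclic? No (gcd=3)

|ℤ_6×ℤ_3| = 18, max element order = 6


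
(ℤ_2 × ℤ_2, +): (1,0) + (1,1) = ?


Operation: componentwise addition mod (2, 2)
(1,0) + (1,1) = ((a₁+b₁) mod 2, (a₂+b₂) mod 2) with a = (1,0), b = (1,1)

(1,0) + (1,1) = (0,1)


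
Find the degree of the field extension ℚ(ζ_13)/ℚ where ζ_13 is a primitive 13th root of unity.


[ℚ(ζ_n):ℚ] = deg Φ_n(x) = φ(n). Here φ(13) = 12

[ℚ(ζ_13)/ℚ where ζ_13 is a primitive 13th root of unity] = 12


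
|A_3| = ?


|A_n| = n!/2 (even permutations)
|A_3| = 3!/2 = 6/2 = 3

|A_3| = 3


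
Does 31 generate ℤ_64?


g generates ℤ_n iff gcd(g, n) = 1
gcd(31, 64) = 1
Since gcd = 1, 31 is a generator.

Yes, 31 generates ℤ_64


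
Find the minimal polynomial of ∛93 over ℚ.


∛93 satisfies x³ - 93 = 0, irreducible over ℚ (no rational root; 93 is not a perfect cube)

Minimal polynomial: x³ - 93


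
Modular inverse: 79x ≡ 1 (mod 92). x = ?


Use the extended Euclidean algorithm to write 1 = 79·s + 92·t; then s mod 92 is the inverse.
Euclidean algorithm:
  79 = 0·92 + 79
  92 = 1·79 + 13
  79 = 6·13 + 1
  13 = 13·1 + 0
gcd(79,92) = 1
Back-substitution gives: 79·(7) + 92·(-6) = 1
So 79⁻¹ ≡ 7 ≡ 7 (mod 92)
Check: 79 × 7 = 553 ≡ 1 (mod 92) ✓

79⁻¹ ≡ 7 (mod 92)


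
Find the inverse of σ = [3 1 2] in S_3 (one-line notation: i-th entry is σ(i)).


To find σ⁻¹, swap domain and range:
σ(1) = 3 → σ⁻¹(3) = 1
σ(2) = 1 → σ⁻¹(1) = 2
σ(3) = 2 → σ⁻¹(2) = 3

σ⁻¹ = [2 3 1]


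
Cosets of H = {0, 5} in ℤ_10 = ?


H = {0, 5}, |H| = 2
Number of cosets = |G|/|H| = 10/2 = 5
0 + H = {0, 5}
1 + H = {1, 6}
2 + H = {2, 7}
3 + H = {3, 8}
4 + H = {4, 9}

Cosets: 0+H={0,5}; 1+H={1,6}; 2+H={2,7}; 3+H={3,8}; 4+H={4,9}


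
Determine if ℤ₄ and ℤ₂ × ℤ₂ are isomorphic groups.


Comparing ℤ₄ and ℤ₂ × ℤ₂:
ℤ₄ has an element of order 4; ℤ₂×ℤ₂ has exponent 2

No, ℤ₄ ≇ ℤ₂ × ℤ₂


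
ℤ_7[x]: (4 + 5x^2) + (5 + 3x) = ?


Add coefficients mod 7:
x^0: 4 + 5 = 2 (mod 7)
x^1: 0 + 3 = 3 (mod 7)
x^2: 5 + 0 = 5 (mod 7)
Result: 2 + 3x + 5x^2

f + g = 2 + 3x + 5x^2


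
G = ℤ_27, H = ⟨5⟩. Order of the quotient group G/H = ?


|⟨5⟩| = n / gcd(5, 27) = 27 / 1 = 27
H is normal (ℤ_27 is abelian).
|G/H| = |G| / |H| = 27 / 27 = 1

|G/H| = 1


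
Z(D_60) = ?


Z(G) = {g ∈ G | gx = xg for all x ∈ G}
For even n, Z(D_n) = {e, r^(n/2)}: the 180° rotation r^30 commutes with every reflection and rotation

Z(D_60) = {e, r^30}


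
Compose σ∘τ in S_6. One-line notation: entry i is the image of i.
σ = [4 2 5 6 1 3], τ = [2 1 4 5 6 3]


σ∘τ: apply τ first, then σ
1 →τ 2 →σ 2
2 →τ 1 →σ 4
3 →τ 4 →σ 6
4 →τ 5 →σ 1
5 →τ 6 →σ 3
6 →τ 3 →σ 5

σ∘τ = [2 4 6 1 3 5]


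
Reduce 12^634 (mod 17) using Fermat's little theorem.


Fermat's little theorem: if p is prime and gcd(a,p)=1, then a^(p-1) ≡ 1 (mod p)
p = 17 is prime, gcd(12,17) = 1
Reduce exponent: 634 mod 16 = 10
So 12^634 ≡ 12^10 (mod 17)
12^10 mod 17 = 9

12^634 ≡ 9 (mod 17)


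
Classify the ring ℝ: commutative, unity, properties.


ℝ is a field: commutative, has unity, every nonzero element is a unit (hence an integral domain)
Commutative: Yes
Integral domain: Yes
Has unity: Yes

ℝ: Commutative=Yes, Unity=Yes


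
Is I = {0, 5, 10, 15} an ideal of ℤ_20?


Check ideal conditions for I = {0, 5, 10, 15} in ℤ_20:
(1) I is an additive subgroup? Yes
(2) For r ∈ ℤ_20 and a ∈ I: r·a ∈ I? Yes

Yes, I is an ideal of ℤ_20


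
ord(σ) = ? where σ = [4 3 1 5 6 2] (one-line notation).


Cycle decomposition: (1 4 5 6 2 3)
Cycle lengths: 6
Order = lcm(6) = 6

ord(σ) = 6


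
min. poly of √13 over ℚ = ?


√13 satisfies x² - 13 = 0, irreducible over ℚ since 13 is squarefree

Minimal polynomial: x² - 13


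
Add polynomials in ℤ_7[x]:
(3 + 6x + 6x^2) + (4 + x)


Add coefficients mod 7:
x^0: 3 + 4 = 0 (mod 7)
x^1: 6 + 1 = 0 (mod 7)
x^2: 6 + 0 = 6 (mod 7)
Result: 6x^2

f + g = 6x^2


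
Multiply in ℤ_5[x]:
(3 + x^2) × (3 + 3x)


Expand and collect like terms; reduce coefficients mod 5:
x^0: 3·3 = 9 ≡ 4 (mod 5)
x^1: 3·3 + 0·3 = 9 ≡ 4 (mod 5)
x^2: 0·3 + 1·3 = 3 ≡ 3 (mod 5)
x^3: 1·3 = 3 ≡ 3 (mod 5)
Result: 4 + 4x + 3x^2 + 3x^3

f · g = 4 + 4x + 3x^2 + 3x^3


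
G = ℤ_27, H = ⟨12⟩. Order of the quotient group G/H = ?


|⟨12⟩| = n / gcd(12, 27) = 27 / 3 = 9
H is normal (ℤ_27 is abelian).
|G/H| = |G| / |H| = 27 / 9 = 3

|G/H| = 3


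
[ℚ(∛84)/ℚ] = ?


∛84 has minimal polynomial x³ - 84 (irreducible over ℚ since 84 is not a perfect cube)

[ℚ(∛84)/ℚ] = 3


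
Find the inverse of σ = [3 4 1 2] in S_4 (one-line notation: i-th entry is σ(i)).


To find σ⁻¹, swap domain and range:
σ(1) = 3 → σ⁻¹(3) = 1
σ(2) = 4 → σ⁻¹(4) = 2
σ(3) = 1 → σ⁻¹(1) = 3
σ(4) = 2 → σ⁻¹(2) = 4

σ⁻¹ = [3 4 1 2]


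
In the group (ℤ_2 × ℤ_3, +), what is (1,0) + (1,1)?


Operation: componentwise addition mod (2, 3)
(1,0) + (1,1) = ((a₁+b₁) mod 2, (a₂+b₂) mod 3) with a = (1,0), b = (1,1)

(1,0) + (1,1) = (0,1)


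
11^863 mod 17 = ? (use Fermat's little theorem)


Fermat's little theorem: if p is prime and gcd(a,p)=1, then a^(p-1) ≡ 1 (mod p)
p = 17 is prime, gcd(11,17) = 1
Reduce exponent: 863 mod 16 = 15
So 11^863 ≡ 11^15 (mod 17)
11^15 mod 17 = 14

11^863 ≡ 14 (mod 17)


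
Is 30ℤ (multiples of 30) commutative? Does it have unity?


30ℤ is a commutative ring under +,× but has no multiplicative identity (1 ∉ 30ℤ); it has no zero divisors, but without unity it is not an integral domain
Commutative: Yes
Integral domain: No
Has unity: No

30ℤ (multiples of 30): Commutative=Yes, Unity=No


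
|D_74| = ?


|D_n| = 2n (n rotations and n reflections)
|D_74| = 2×74 = 148

|D_74| = 148


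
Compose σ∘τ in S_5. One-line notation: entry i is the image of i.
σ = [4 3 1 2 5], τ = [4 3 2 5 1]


σ∘τ: apply τ first, then σ
1 →τ 4 →σ 2
2 →τ 3 →σ 1
3 →τ 2 →σ 3
4 →τ 5 →σ 5
5 →τ 1 →σ 4

σ∘τ = [2 1 3 5 4]


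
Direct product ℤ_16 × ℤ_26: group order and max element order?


|ℤ_16 × ℤ_26| = 16 × 26 = 416
Max element order = lcm(16,26) = 208
Cyclic? No (gcd=2)

|ℤ_16×ℤ_26| = 416, max element order = 208


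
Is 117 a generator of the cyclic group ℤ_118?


g generates ℤ_n iff gcd(g, n) = 1
gcd(117, 118) = 1
Since gcd = 1, 117 is a generator.

Yes, 117 generates ℤ_118


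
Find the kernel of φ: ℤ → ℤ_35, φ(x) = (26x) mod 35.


Kernel = preimage of identity
ker(φ) = {x ∈ ℤ : 26x ≡ 0 (mod 35)}. gcd(26,35) = 1, so 26x ≡ 0 (mod 35) ⟺ x ≡ 0 (mod 35/1 = 35). Hence ker(φ) = 35ℤ

ker(φ) = 35ℤ


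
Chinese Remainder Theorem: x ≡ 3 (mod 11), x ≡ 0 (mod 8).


m₁ = 11, m₂ = 8, gcd = 1, so CRT applies. M = m₁·m₂ = 88
Let M₁ = M/m₁ = 8, M₂ = M/m₂ = 11
Find y₁ ≡ M₁⁻¹ (mod m₁): 8⁻¹ ≡ 7 (mod 11)
Find y₂ ≡ M₂⁻¹ (mod m₂): 11⁻¹ ≡ 3 (mod 8)
x = a₁·M₁·y₁ + a₂·M₂·y₂ = 3·8·7 + 0·11·3 = 168
Reduce mod 88: x ≡ 80
Check: 80 mod 11 = 3 ✓, 80 mod 8 = 0 ✓

x ≡ 80 (mod 88)


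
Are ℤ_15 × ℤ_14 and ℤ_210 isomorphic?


Comparing ℤ_15 × ℤ_14 and ℤ_210:
gcd(15,14) = 1, so ℤ_15 × ℤ_14 ≅ ℤ_210 (CRT)

Yes, ℤ_15 × ℤ_14 ≅ ℤ_210


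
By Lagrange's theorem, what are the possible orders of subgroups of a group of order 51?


Lagrange's theorem: |H| divides |G|
|G| = 51
Divisors of 51: 1, 3, 17, 51

Possible subgroup orders: {1, 3, 17, 51}


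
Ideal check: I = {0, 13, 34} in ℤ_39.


Check ideal conditions for I = {0, 13, 34} in ℤ_39:
(1) I is an additive subgroup? No
(2) For r ∈ ℤ_39 and a ∈ I: r·a ∈ I? No  [counterexample: r=2, a=13, r·a mod 39 = 26 ∉ I]

No, I is not an ideal of ℤ_39


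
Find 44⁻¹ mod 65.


Use the extended Euclidean algorithm to write 1 = 44·s + 65·t; then s mod 65 is the inverse.
Euclidean algorithm:
  44 = 0·65 + 44
  65 = 1·44 + 21
  44 = 2·21 + 2
  21 = 10·2 + 1
  2 = 2·1 + 0
gcd(44,65) = 1
Back-substitution gives: 44·(-31) + 65·(21) = 1
So 44⁻¹ ≡ -31 ≡ 34 (mod 65)
Check: 44 × 34 = 1496 ≡ 1 (mod 65) ✓

44⁻¹ ≡ 34 (mod 65)


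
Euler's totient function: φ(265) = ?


Factor n: 265 = 5 × 53
φ(n) = n · ∏(1 - 1/p) over distinct primes p | n
φ(265) = 265 · (1 - 1/5) · (1 - 1/53) = 208

φ(265) = 208


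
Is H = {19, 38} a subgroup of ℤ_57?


Subgroup test for H = {19, 38} in (ℤ_57, +):
(1) 0 ∈ H? No
(2) Closure: for all a,b ∈ H, (a+b) mod 57 ∈ H? No  [counterexample: 19 + 38 = 0 ∉ H]
(3) Inverses: for all a ∈ H, -a mod 57 ∈ H? Yes

No, H is not a subgroup of ℤ_57


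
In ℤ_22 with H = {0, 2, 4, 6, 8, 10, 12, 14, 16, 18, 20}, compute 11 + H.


11 + H = {11 + h (mod 22) : h ∈ H}
11+0=11, 11+2=13, 11+4=15, 11+6=17, 11+8=19, 11+10=21, 11+12=1, 11+14=3, 11+16=5, 11+18=7, 11+20=9
11 + H = {1, 3, 5, 7, 9, 11, 13, 15, 17, 19, 21} = 1 + H

11 + H = {1, 3, 5, 7, 9, 11, 13, 15, 17, 19, 21}


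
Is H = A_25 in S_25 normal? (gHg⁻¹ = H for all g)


H = A_25 in S_25
A_25 has index 2 in S_25, and every subgroup of index 2 is normal

Yes, normal subgroup


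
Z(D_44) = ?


Z(G) = {g ∈ G | gx = xg for all x ∈ G}
For even n, Z(D_n) = {e, r^(n/2)}: the 180° rotation r^22 commutes with every reflection and rotation

Z(D_44) = {e, r^22}


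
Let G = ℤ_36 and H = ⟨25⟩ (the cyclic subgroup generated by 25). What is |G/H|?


|⟨25⟩| = n / gcd(25, 36) = 36 / 1 = 36
H is normal (ℤ_36 is abelian).
|G/H| = |G| / |H| = 36 / 36 = 1

|G/H| = 1


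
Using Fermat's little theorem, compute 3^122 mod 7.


Fermat's little theorem: if p is prime and gcd(a,p)=1, then a^(p-1) ≡ 1 (mod p)
p = 7 is prime, gcd(3,7) = 1
Reduce exponent: 122 mod 6 = 2
So 3^122 ≡ 3^2 (mod 7)
3^2 mod 7 = 2

3^122 ≡ 2 (mod 7)


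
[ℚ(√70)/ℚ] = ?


√70 has minimal polynomial x² - 70 (irreducible over ℚ since 70 is squarefree)

[ℚ(√70)/ℚ] = 2


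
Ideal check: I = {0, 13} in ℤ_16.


Check ideal conditions for I = {0, 13} in ℤ_16:
(1) I is an additive subgroup? No
(2) For r ∈ ℤ_16 and a ∈ I: r·a ∈ I? No  [counterexample: r=2, a=13, r·a mod 16 = 10 ∉ I]

No, I is not an ideal of ℤ_16


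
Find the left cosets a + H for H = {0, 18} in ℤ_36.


H = {0, 18}, |H| = 2
Number of cosets = |G|/|H| = 36/2 = 18
0 + H = {0, 18}
1 + H = {1, 19}
2 + H = {2, 20}
3 + H = {3, 21}
4 + H = {4, 22}
5 + H = {5, 23}
6 + H = {6, 24}
7 + H = {7, 25}
8 + H = {8, 26}
9 + H = {9, 27}
10 + H = {10, 28}
11 + H = {11, 29}
12 + H = {12, 30}
13 + H = {13, 31}
14 + H = {14, 32}
15 + H = {15, 33}
16 + H = {16, 34}
17 + H = {17, 35}

Cosets: 0+H={0,18}; 1+H={1,19}; 2+H={2,20}; 3+H={3,21}; 4+H={4,22}; 5+H={5,23}; 6+H={6,24}; 7+H={7,25}; 8+H={8,26}; 9+H={9,27}; 10+H={10,28}; 11+H={11,29}; 12+H={12,30}; 13+H={13,31}; 14+H={14,32}; 15+H={15,33}; 16+H={16,34}; 17+H={17,35}


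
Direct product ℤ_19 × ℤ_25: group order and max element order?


|ℤ_19 × ℤ_25| = 19 × 25 = 475
Max element order = lcm(19,25) = 475
Cyclic? Yes (gcd=1)

|ℤ_19×ℤ_25| = 475, max element order = 475


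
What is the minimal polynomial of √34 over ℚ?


√34 satisfies x² - 34 = 0, irreducible over ℚ since 34 is squarefree

Minimal polynomial: x² - 34


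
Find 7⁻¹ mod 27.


Use the extended Euclidean algorithm to write 1 = 7·s + 27·t; then s mod 27 is the inverse.
Euclidean algorithm:
  7 = 0·27 + 7
  27 = 3·7 + 6
  7 = 1·6 + 1
  6 = 6·1 + 0
gcd(7,27) = 1
Back-substitution gives: 7·(4) + 27·(-1) = 1
So 7⁻¹ ≡ 4 ≡ 4 (mod 27)
Check: 7 × 4 = 28 ≡ 1 (mod 27) ✓

7⁻¹ ≡ 4 (mod 27)


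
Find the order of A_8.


|A_n| = n!/2 (even permutations)
|A_8| = 8!/2 = 40320/2 = 20160

|A_8| = 20160


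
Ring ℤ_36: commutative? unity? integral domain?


ℤ_36 is a commutative ring with unity 1; 36 = 2×18 is composite, so 2·18 ≡ 0 gives zero divisors (not an integral domain)
Commutative: Yes
Integral domain: No
Has unity: Yes

ℤ_36: Commutative=Yes, Unity=Yes


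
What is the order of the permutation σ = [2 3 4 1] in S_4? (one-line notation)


Cycle decomposition: (1 2 3 4)
Cycle lengths: 4
Order = lcm(4) = 4

ord(σ) = 4


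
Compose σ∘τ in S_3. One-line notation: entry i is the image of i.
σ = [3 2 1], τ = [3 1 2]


σ∘τ: apply τ first, then σ
1 →τ 3 →σ 1
2 →τ 1 →σ 3
3 →τ 2 →σ 2

σ∘τ = [1 3 2]


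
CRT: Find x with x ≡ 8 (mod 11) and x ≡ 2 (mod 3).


m₁ = 11, m₂ = 3, gcd = 1, so CRT applies. M = m₁·m₂ = 33
Let M₁ = M/m₁ = 3, M₂ = M/m₂ = 11
Find y₁ ≡ M₁⁻¹ (mod m₁): 3⁻¹ ≡ 4 (mod 11)
Find y₂ ≡ M₂⁻¹ (mod m₂): 11⁻¹ ≡ 2 (mod 3)
x = a₁·M₁·y₁ + a₂·M₂·y₂ = 8·3·4 + 2·11·2 = 140
Reduce mod 33: x ≡ 8
Check: 8 mod 11 = 8 ✓, 8 mod 3 = 2 ✓

x ≡ 8 (mod 33)


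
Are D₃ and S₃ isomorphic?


Comparing D₃ and S₃:
Both are the unique non-abelian group of order 6

Yes, D₃ ≅ S₃


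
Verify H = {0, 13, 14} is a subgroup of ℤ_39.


Subgroup test for H = {0, 13, 14} in (ℤ_39, +):
(1) 0 ∈ H? Yes
(2) Closure: for all a,b ∈ H, (a+b) mod 39 ∈ H? No  [counterexample: 13 + 13 = 26 ∉ H]
(3) Inverses: for all a ∈ H, -a mod 39 ∈ H? No

No, H is not a subgroup of ℤ_39


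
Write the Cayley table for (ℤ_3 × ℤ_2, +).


Elements: {(0,0), (0,1), (1,0), (1,1), (2,0), (2,1)}
Operation: componentwise addition mod (3, 2)
Entry (a, b) = ((a₁+b₁) mod 3, (a₂+b₂) mod 2)

Cayley table:
      | (0,0) | (0,1) | (1,0) | (1,1) | (2,0) | (2,1)
(0,0) | (0,0) | (0,1) | (1,0) | (1,1) | (2,0) | (2,1)
(0,1) | (0,1) | (0,0) | (1,1) | (1,0) | (2,1) | (2,0)
(1,0) | (1,0) | (1,1) | (2,0) | (2,1) | (0,0) | (0,1)
(1,1) | (1,1) | (1,0) | (2,1) | (2,0) | (0,1) | (0,0)
(2,0) | (2,0) | (2,1) | (0,0) | (0,1) | (1,0) | (1,1)
(2,1) | (2,1) | (2,0) | (0,1) | (0,0) | (1,1) | (1,0)


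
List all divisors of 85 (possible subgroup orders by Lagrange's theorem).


Lagrange's theorem: |H| divides |G|
|G| = 85
Divisors of 85: 1, 5, 17, 85

Possible subgroup orders: {1, 5, 17, 85}


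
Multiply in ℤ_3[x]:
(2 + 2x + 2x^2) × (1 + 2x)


Expand and collect like terms; reduce coefficients mod 3:
x^0: 2·1 = 2 ≡ 2 (mod 3)
x^1: 2·2 + 2·1 = 6 ≡ 0 (mod 3)
x^2: 2·2 + 2·1 = 6 ≡ 0 (mod 3)
x^3: 2·2 = 4 ≡ 1 (mod 3)
Result: 2 + x^3

f · g = 2 + x^3


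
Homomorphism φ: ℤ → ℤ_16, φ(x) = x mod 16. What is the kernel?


Kernel = preimage of identity
ker(φ) = {x ∈ ℤ : x ≡ 0 (mod 16)} = 16ℤ = {0, ±16, ±32, ...}

ker(φ) = 16ℤ


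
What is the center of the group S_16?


Z(G) = {g ∈ G | gx = xg for all x ∈ G}
S_n is non-abelian for n ≥ 3; Z(S_16) is trivial

Z(S_16) = {e}


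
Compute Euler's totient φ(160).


Factor n: 160 = 2^5 × 5
φ(n) = n · ∏(1 - 1/p) over distinct primes p | n
φ(160) = 160 · (1 - 1/2) · (1 - 1/5) = 64

φ(160) = 64


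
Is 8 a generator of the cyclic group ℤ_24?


g generates ℤ_n iff gcd(g, n) = 1
gcd(8, 24) = 8
Since gcd = 8 ≠ 1, ⟨8⟩ has order 3 < 24, so 8 is not a generator.

No, 8 does not generate ℤ_24


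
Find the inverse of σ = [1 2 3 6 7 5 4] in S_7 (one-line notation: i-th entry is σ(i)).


To find σ⁻¹, swap domain and range:
σ(1) = 1 → σ⁻¹(1) = 1
σ(2) = 2 → σ⁻¹(2) = 2
σ(3) = 3 → σ⁻¹(3) = 3
σ(4) = 6 → σ⁻¹(6) = 4
σ(5) = 7 → σ⁻¹(7) = 5
σ(6) = 5 → σ⁻¹(5) = 6
σ(7) = 4 → σ⁻¹(4) = 7

σ⁻¹ = [1 2 3 7 6 4 5]


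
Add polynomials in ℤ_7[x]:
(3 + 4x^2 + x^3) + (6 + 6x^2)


Add coefficients mod 7:
x^0: 3 + 6 = 2 (mod 7)
x^1: 0 + 0 = 0 (mod 7)
x^2: 4 + 6 = 3 (mod 7)
x^3: 1 + 0 = 1 (mod 7)
Result: 2 + 3x^2 + x^3

f + g = 2 + 3x^2 + x^3


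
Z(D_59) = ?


Z(G) = {g ∈ G | gx = xg for all x ∈ G}
For odd n, Z(D_n) = {e}: no nontrivial rotation commutes with all reflections

Z(D_59) = {e}


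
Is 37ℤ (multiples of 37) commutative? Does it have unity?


37ℤ is a commutative ring under +,× but has no multiplicative identity (1 ∉ 37ℤ); it has no zero divisors, but without unity it is not an integral domain
Commutative: Yes
Integral domain: No
Has unity: No

37ℤ (multiples of 37): Commutative=Yes, Unity=No


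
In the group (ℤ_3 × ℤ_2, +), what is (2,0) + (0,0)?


Operation: componentwise addition mod (3, 2)
(2,0) + (0,0) = ((a₁+b₁) mod 3, (a₂+b₂) mod 2) with a = (2,0), b = (0,0)

(2,0) + (0,0) = (2,0)


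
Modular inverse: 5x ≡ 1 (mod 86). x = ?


Use the extended Euclidean algorithm to write 1 = 5·s + 86·t; then s mod 86 is the inverse.
Euclidean algorithm:
  5 = 0·86 + 5
  86 = 17·5 + 1
  5 = 5·1 + 0
gcd(5,86) = 1
Back-substitution gives: 5·(-17) + 86·(1) = 1
So 5⁻¹ ≡ -17 ≡ 69 (mod 86)
Check: 5 × 69 = 345 ≡ 1 (mod 86) ✓

5⁻¹ ≡ 69 (mod 86)


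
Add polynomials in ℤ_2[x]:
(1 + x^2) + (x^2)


Add coefficients mod 2:
x^0: 1 + 0 = 1 (mod 2)
x^1: 0 + 0 = 0 (mod 2)
x^2: 1 + 1 = 0 (mod 2)
Result: 1

f + g = 1


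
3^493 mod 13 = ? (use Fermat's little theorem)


Fermat's little theorem: if p is prime and gcd(a,p)=1, then a^(p-1) ≡ 1 (mod p)
p = 13 is prime, gcd(3,13) = 1
Reduce exponent: 493 mod 12 = 1
So 3^493 ≡ 3^1 (mod 13)
3^1 mod 13 = 3

3^493 ≡ 3 (mod 13)


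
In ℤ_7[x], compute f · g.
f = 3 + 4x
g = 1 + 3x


Expand and collect like terms; reduce coefficients mod 7:
x^0: 3·1 = 3 ≡ 3 (mod 7)
x^1: 3·3 + 4·1 = 13 ≡ 6 (mod 7)
x^2: 4·3 = 12 ≡ 5 (mod 7)
Result: 3 + 6x + 5x^2

f · g = 3 + 6x + 5x^2


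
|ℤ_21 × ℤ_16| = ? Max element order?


|ℤ_21 × ℤ_16| = 21 × 16 = 336
Max element order = lcm(21,16) = 336
Cyclic? Yes (gcd=1)

|ℤ_21×ℤ_16| = 336, max element order = 336


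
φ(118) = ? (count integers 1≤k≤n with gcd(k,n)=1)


Factor n: 118 = 2 × 59
φ(n) = n · ∏(1 - 1/p) over distinct primes p | n
φ(118) = 118 · (1 - 1/2) · (1 - 1/59) = 58

φ(118) = 58


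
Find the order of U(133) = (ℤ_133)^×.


U(n) is the group of units mod n; |U(n)| = φ(n)
|U(133)| = φ(133) = 108

|U(133) = (ℤ_133)^×| = 108


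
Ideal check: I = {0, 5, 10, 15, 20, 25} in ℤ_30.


Check ideal conditions for I = {0, 5, 10, 15, 20, 25} in ℤ_30:
(1) I is an additive subgroup? Yes
(2) For r ∈ ℤ_30 and a ∈ I: r·a ∈ I? Yes

Yes, I is an ideal of ℤ_30


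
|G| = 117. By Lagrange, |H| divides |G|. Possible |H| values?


Lagrange's theorem: |H| divides |G|
|G| = 117
Divisors of 117: 1, 3, 9, 13, 39, 117

Possible subgroup orders: {1, 3, 9, 13, 39, 117}


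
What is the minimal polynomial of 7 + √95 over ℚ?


Let α = 7 + √95. Then α - 7 = √95, so (α - 7)² = 95, giving α² - 14α - 46 = 0. Degree 2 and α ∉ ℚ, so this is the minimal polynomial.

Minimal polynomial: x² - 14x - 46


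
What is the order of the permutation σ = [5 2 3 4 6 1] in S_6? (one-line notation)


Cycle decomposition: (1 5 6)
Cycle lengths: 3
Order = lcm(3) = 3

ord(σ) = 3


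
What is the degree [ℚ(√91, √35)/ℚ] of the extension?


[ℚ(√91,√35):ℚ] = [ℚ(√91,√35):ℚ(√91)]·[ℚ(√91):ℚ] = 2·2 = 4

[ℚ(√91, √35)/ℚ] = 4


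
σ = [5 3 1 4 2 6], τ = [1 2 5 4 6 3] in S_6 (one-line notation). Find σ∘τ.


σ∘τ: apply τ first, then σ
1 →τ 1 →σ 5
2 →τ 2 →σ 3
3 →τ 5 →σ 2
4 →τ 4 →σ 4
5 →τ 6 →σ 6
6 →τ 3 →σ 1

σ∘τ = [5 3 2 4 6 1]


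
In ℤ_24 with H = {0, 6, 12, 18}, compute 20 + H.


20 + H = {20 + h (mod 24) : h ∈ H}
20+0=20, 20+6=2, 20+12=8, 20+18=14
20 + H = {2, 8, 14, 20} = 2 + H

20 + H = {2, 8, 14, 20}


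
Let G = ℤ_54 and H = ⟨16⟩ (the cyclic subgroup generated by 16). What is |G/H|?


|⟨16⟩| = n / gcd(16, 54) = 54 / 2 = 27
H is normal (ℤ_54 is abelian).
|G/H| = |G| / |H| = 54 / 27 = 2

|G/H| = 2


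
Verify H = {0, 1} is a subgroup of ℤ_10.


Subgroup test for H = {0, 1} in (ℤ_10, +):
(1) 0 ∈ H? Yes
(2) Closure: for all a,b ∈ H, (a+b) mod 10 ∈ H? No  [counterexample: 1 + 1 = 2 ∉ H]
(3) Inverses: for all a ∈ H, -a mod 10 ∈ H? No

No, H is not a subgroup of ℤ_10


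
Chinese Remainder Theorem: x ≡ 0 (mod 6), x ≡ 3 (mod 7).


m₁ = 6, m₂ = 7, gcd = 1, so CRT applies. M = m₁·m₂ = 42
Let M₁ = M/m₁ = 7, M₂ = M/m₂ = 6
Find y₁ ≡ M₁⁻¹ (mod m₁): 7⁻¹ ≡ 1 (mod 6)
Find y₂ ≡ M₂⁻¹ (mod m₂): 6⁻¹ ≡ 6 (mod 7)
x = a₁·M₁·y₁ + a₂·M₂·y₂ = 0·7·1 + 3·6·6 = 108
Reduce mod 42: x ≡ 24
Check: 24 mod 6 = 0 ✓, 24 mod 7 = 3 ✓

x ≡ 24 (mod 42)


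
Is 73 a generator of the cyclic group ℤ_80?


g generates ℤ_n iff gcd(g, n) = 1
gcd(73, 80) = 1
Since gcd = 1, 73 is a generator.

Yes, 73 generates ℤ_80


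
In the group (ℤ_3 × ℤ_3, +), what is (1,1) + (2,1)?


Operation: componentwise addition mod (3, 3)
(1,1) + (2,1) = ((a₁+b₁) mod 3, (a₂+b₂) mod 3) with a = (1,1), b = (2,1)

(1,1) + (2,1) = (0,2)


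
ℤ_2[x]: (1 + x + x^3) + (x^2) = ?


Add coefficients mod 2:
x^0: 1 + 0 = 1 (mod 2)
x^1: 1 + 0 = 1 (mod 2)
x^2: 0 + 1 = 1 (mod 2)
x^3: 1 + 0 = 1 (mod 2)
Result: 1 + x + x^2 + x^3

f + g = 1 + x + x^2 + x^3


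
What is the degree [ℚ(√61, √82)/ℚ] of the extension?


[ℚ(√61,√82):ℚ] = [ℚ(√61,√82):ℚ(√61)]·[ℚ(√61):ℚ] = 2·2 = 4

[ℚ(√61, √82)/ℚ] = 4


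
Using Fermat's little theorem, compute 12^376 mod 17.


Fermat's little theorem: if p is prime and gcd(a,p)=1, then a^(p-1) ≡ 1 (mod p)
p = 17 is prime, gcd(12,17) = 1
Reduce exponent: 376 mod 16 = 8
So 12^376 ≡ 12^8 (mod 17)
12^8 mod 17 = 16

12^376 ≡ 16 (mod 17)


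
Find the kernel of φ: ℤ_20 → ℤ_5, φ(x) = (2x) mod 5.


Kernel = preimage of identity
ker(φ) = {x ∈ ℤ_20 : 2x ≡ 0 (mod 5)}. Since 5 | 20, φ is well-defined. The kernel is the cyclic subgroup ⟨5⟩ of ℤ_20 (order 4), i.e. {0, 5, 10, 15}

ker(φ) = {0, 5, 10, 15}


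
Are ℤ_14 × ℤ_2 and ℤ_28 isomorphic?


Comparing ℤ_14 × ℤ_2 and ℤ_28:
gcd(14,2) = 2 ≠ 1. Max element order in ℤ_14×ℤ_2 is lcm(14,2) = 14 < 28, so it has no element of order 28

No, ℤ_14 × ℤ_2 ≇ ℤ_28


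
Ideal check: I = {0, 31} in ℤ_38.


Check ideal conditions for I = {0, 31} in ℤ_38:
(1) I is an additive subgroup? No
(2) For r ∈ ℤ_38 and a ∈ I: r·a ∈ I? No  [counterexample: r=2, a=31, r·a mod 38 = 24 ∉ I]

No, I is not an ideal of ℤ_38


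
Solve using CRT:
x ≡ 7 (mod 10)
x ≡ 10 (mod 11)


m₁ = 10, m₂ = 11, gcd = 1, so CRT applies. M = m₁·m₂ = 110
Let M₁ = M/m₁ = 11, M₂ = M/m₂ = 10
Find y₁ ≡ M₁⁻¹ (mod m₁): 11⁻¹ ≡ 1 (mod 10)
Find y₂ ≡ M₂⁻¹ (mod m₂): 10⁻¹ ≡ 10 (mod 11)
x = a₁·M₁·y₁ + a₂·M₂·y₂ = 7·11·1 + 10·10·10 = 1077
Reduce mod 110: x ≡ 87
Check: 87 mod 10 = 7 ✓, 87 mod 11 = 10 ✓

x ≡ 87 (mod 110)


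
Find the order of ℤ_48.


ℤ_n has n elements.

|ℤ_48| = 48


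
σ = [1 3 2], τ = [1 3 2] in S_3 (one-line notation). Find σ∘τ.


σ∘τ: apply τ first, then σ
1 →τ 1 →σ 1
2 →τ 3 →σ 2
3 →τ 2 →σ 3

σ∘τ = [1 2 3]


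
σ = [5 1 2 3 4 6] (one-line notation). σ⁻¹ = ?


To find σ⁻¹, swap domain and range:
σ(1) = 5 → σ⁻¹(5) = 1
σ(2) = 1 → σ⁻¹(1) = 2
σ(3) = 2 → σ⁻¹(2) = 3
σ(4) = 3 → σ⁻¹(3) = 4
σ(5) = 4 → σ⁻¹(4) = 5
σ(6) = 6 → σ⁻¹(6) = 6

σ⁻¹ = [2 3 4 5 1 6]


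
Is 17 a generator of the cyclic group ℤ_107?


g generates ℤ_n iff gcd(g, n) = 1
gcd(17, 107) = 1
Since gcd = 1, 17 is a generator.

Yes, 17 generates ℤ_107


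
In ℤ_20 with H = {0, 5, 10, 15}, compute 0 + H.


0 + H = {0 + h (mod 20) : h ∈ H}
0+0=0, 0+5=5, 0+10=10, 0+15=15

0 + H = {0, 5, 10, 15}


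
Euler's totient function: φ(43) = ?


Factor n: 43 = 43
φ(n) = n · ∏(1 - 1/p) over distinct primes p | n
φ(43) = 43 · (1 - 1/43) = 42

φ(43) = 42


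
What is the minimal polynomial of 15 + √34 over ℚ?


Let α = 15 + √34. Then α - 15 = √34, so (α - 15)² = 34, giving α² - 30α + 191 = 0. Degree 2 and α ∉ ℚ, so this is the minimal polynomial.

Minimal polynomial: x² - 30x + 191


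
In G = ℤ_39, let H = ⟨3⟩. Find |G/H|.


|⟨3⟩| = n / gcd(3, 39) = 39 / 3 = 13
H is normal (ℤ_39 is abelian).
|G/H| = |G| / |H| = 39 / 13 = 3

|G/H| = 3
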